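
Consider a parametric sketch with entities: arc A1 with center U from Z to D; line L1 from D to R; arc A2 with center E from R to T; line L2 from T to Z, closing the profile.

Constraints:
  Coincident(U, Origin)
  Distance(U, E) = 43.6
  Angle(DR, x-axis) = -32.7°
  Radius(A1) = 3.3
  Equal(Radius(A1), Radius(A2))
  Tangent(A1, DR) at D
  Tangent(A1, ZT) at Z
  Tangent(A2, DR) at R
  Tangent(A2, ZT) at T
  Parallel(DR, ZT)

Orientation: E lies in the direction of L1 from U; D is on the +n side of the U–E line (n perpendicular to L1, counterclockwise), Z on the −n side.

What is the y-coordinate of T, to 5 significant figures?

-26.331

Tangency of A1 to both parallel lines with radius 3.3 puts D and Z at U ± 3.3·n: D = (1.7828, 2.7770), Z = (-1.7828, -2.7770). Equal radii place R and T the same way about E: R = E + 3.3·n = (38.473, -20.777), T = E − 3.3·n = (34.907, -26.331). So T.y = -26.331.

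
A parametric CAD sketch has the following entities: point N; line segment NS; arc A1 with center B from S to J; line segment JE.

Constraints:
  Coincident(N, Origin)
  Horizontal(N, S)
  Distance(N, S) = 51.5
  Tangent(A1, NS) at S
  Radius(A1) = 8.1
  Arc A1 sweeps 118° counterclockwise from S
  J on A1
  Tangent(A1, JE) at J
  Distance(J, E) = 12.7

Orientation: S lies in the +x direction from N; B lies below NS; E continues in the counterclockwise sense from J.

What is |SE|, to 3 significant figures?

23.1

On A1, S sits at bearing 90° from B; a 118° counterclockwise sweep puts J at bearing 208°, so J = B + 8.1·(cos 208°, sin 208°) = (44.3, -11.9). A1 meets JE tangentially, so BJ is at right angles to JE, so JE runs along (−sin 208°, cos 208°); with |JE| = 12.7, E = (50.3, -23.1). Then |SE| = |E − S| = 23.1.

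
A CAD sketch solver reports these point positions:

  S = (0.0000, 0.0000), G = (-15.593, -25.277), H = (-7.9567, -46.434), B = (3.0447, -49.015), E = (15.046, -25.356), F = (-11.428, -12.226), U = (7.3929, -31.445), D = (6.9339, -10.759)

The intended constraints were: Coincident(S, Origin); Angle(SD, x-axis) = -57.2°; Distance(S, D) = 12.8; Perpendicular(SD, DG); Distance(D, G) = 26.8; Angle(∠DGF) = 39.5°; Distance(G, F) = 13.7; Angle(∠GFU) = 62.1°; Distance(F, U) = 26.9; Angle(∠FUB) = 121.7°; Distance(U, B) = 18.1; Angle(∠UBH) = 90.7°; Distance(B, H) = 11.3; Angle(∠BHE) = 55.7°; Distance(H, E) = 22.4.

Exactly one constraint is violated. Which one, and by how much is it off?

Distance(H, E) = 22.4 — off by 8.80.

S = (0.00, 0.00) ✓; SD at -57.20° ✓; |SD| = 12.80 ✓; ∠(SD, DG) = 90.00° ✓; |DG| = 26.80 ✓; ∠DGF = 39.50° ✓; |GF| = 13.70 ✓; ∠GFU = 62.10° ✓; |FU| = 26.90 ✓; ∠FUB = 121.7° ✓; |UB| = 18.10 ✓; ∠UBH = 90.70° ✓; |BH| = 11.30 ✓; ∠BHE = 55.70° ✓; |HE| = 31.20 ✗.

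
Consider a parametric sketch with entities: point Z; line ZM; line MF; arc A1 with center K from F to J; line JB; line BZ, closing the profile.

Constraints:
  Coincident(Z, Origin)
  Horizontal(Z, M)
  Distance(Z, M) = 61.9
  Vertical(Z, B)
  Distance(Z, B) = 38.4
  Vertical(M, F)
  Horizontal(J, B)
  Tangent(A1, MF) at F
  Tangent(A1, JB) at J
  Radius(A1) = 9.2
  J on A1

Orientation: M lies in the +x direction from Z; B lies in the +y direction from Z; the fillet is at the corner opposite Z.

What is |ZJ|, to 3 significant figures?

65.2

Z is at the origin; ZM is horizontal with |ZM| = 61.9 and M on the +x side, so M = (61.9, 0.00). Z and B share the same x with |ZB| = 38.4 and B on the +y side, so B = (0.00, 38.4). The virtual corner opposite Z is at (61.9, 38.4). The tangent condition forces KF to be normal to MF and the tangent condition forces KJ to be normal to JB, with radius 9.2, so the center K sits 9.2 in from both sides at K = (52.7, 29.2). That places the tangent points at F = (61.9, 29.2) on MF and J = (52.7, 38.4) on JB. Then |ZJ| = |J − Z| = 65.2.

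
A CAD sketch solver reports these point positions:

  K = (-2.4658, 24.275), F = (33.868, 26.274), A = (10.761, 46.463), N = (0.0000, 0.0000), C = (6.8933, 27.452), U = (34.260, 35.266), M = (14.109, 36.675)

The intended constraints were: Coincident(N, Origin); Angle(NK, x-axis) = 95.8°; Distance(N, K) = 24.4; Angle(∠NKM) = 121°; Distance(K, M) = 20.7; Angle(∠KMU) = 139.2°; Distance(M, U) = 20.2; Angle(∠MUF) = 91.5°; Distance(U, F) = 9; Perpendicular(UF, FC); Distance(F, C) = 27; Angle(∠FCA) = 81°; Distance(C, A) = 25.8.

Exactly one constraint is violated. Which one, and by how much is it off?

Distance(C, A) = 25.8 — off by 6.40.

N = (0.00, 0.00) ✓; NK at 95.80° ✓; |NK| = 24.40 ✓; ∠NKM = 121.0° ✓; |KM| = 20.70 ✓; ∠KMU = 139.2° ✓; |MU| = 20.20 ✓; ∠MUF = 91.50° ✓; |UF| = 9.001 ✓; ∠(UF, FC) = 90.00° ✓; |FC| = 27.00 ✓; ∠FCA = 81.00° ✓; |CA| = 19.40 ✗.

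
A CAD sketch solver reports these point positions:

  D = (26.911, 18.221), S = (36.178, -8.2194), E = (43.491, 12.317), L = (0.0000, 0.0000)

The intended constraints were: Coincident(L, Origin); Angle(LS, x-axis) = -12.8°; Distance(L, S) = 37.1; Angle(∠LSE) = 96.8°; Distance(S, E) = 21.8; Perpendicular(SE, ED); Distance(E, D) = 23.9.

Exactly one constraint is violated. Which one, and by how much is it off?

Distance(E, D) = 23.9 — off by 6.30.

L = (0.00, 0.00) ✓; LS at -12.80° ✓; |LS| = 37.10 ✓; ∠LSE = 96.80° ✓; |SE| = 21.80 ✓; ∠(SE, ED) = 90.00° ✓; |ED| = 17.60 ✗.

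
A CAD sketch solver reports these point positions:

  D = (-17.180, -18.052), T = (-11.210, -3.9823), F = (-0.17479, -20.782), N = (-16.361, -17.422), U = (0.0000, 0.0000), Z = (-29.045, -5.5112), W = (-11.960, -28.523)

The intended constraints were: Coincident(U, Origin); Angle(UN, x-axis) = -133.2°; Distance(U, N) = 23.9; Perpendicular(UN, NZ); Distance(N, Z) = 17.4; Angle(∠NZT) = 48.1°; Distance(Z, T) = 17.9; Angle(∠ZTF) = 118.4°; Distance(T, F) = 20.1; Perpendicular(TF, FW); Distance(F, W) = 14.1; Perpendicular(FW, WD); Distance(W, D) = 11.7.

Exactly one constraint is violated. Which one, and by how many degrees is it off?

Perpendicular(FW, WD) — off by 6.80°.

U = (0.00, 0.00) ✓; UN at -133.2° ✓; |UN| = 23.90 ✓; ∠(UN, NZ) = 90.00° ✓; |NZ| = 17.40 ✓; ∠NZT = 48.10° ✓; |ZT| = 17.90 ✓; ∠ZTF = 118.4° ✓; |TF| = 20.10 ✓; ∠(TF, FW) = 90.00° ✓; |FW| = 14.10 ✓; ∠(FW, WD) = 96.80° ✗; |WD| = 11.70 ✓.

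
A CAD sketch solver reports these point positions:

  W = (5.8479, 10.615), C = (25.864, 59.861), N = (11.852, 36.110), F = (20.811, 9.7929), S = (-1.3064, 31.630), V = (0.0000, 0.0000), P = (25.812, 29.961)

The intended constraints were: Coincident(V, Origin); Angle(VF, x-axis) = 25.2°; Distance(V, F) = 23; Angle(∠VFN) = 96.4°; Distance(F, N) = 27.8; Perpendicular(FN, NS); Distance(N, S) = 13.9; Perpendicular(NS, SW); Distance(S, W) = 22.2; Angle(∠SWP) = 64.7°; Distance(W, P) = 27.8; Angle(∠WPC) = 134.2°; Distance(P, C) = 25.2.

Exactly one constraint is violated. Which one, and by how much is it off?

Distance(P, C) = 25.2 — off by 4.70.

V = (0.00, 0.00) ✓; VF at 25.20° ✓; |VF| = 23.00 ✓; ∠VFN = 96.40° ✓; |FN| = 27.80 ✓; ∠(FN, NS) = 90.00° ✓; |NS| = 13.90 ✓; ∠(NS, SW) = 90.00° ✓; |SW| = 22.20 ✓; ∠SWP = 64.70° ✓; |WP| = 27.80 ✓; ∠WPC = 134.2° ✓; |PC| = 29.90 ✗.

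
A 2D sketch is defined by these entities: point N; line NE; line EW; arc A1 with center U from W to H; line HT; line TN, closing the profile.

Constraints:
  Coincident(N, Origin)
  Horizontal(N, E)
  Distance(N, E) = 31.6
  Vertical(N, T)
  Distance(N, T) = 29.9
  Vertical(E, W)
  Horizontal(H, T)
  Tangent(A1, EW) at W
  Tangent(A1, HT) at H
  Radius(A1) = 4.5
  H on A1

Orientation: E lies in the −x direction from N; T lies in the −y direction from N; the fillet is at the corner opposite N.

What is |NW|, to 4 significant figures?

40.54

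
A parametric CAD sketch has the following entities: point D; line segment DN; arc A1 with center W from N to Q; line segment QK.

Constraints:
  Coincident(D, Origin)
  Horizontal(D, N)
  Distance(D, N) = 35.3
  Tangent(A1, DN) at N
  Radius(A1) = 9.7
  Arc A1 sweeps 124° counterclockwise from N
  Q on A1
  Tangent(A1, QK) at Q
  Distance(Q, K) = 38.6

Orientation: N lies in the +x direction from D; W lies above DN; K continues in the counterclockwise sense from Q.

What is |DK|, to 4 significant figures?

51.90

D is at the origin; D and N share the same y with |DN| = 35.3 and N on the +x side, so N = (35.30, 0.000). Tangency of A1 to DN means the radius WN is perpendicular to DN, so W = N + (0, 9.7) = (35.30, 9.700). On A1, N sits at bearing -90° from W; a 124° counterclockwise sweep puts Q at bearing 34°, so Q = W + 9.7·(cos 34°, sin 34°) = (43.34, 15.12). Since A1 is tangent to QK there, WQ ⟂ QK, so QK runs along (−sin 34°, cos 34°); with |QK| = 38.6, K = (21.76, 47.13). Then |DK| = |K − D| = 51.90.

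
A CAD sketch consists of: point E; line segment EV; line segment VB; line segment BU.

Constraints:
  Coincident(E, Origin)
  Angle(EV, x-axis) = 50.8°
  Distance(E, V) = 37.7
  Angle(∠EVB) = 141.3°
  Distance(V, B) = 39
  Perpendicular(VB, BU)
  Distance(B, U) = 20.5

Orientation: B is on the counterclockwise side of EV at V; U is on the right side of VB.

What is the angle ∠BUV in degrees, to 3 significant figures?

62.3°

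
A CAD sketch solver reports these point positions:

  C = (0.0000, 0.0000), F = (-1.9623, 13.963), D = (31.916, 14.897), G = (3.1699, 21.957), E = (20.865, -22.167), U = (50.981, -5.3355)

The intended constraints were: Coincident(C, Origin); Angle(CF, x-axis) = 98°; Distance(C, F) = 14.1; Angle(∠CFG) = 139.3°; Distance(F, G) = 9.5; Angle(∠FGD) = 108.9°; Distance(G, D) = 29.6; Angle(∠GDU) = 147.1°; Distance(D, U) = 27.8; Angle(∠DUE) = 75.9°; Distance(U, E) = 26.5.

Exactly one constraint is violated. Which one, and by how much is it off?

Distance(U, E) = 26.5 — off by 8.00.

C = (0.00, 0.00) ✓; CF at 98.00° ✓; |CF| = 14.10 ✓; ∠CFG = 139.3° ✓; |FG| = 9.500 ✓; ∠FGD = 108.9° ✓; |GD| = 29.60 ✓; ∠GDU = 147.1° ✓; |DU| = 27.80 ✓; ∠DUE = 75.90° ✓; |UE| = 34.50 ✗.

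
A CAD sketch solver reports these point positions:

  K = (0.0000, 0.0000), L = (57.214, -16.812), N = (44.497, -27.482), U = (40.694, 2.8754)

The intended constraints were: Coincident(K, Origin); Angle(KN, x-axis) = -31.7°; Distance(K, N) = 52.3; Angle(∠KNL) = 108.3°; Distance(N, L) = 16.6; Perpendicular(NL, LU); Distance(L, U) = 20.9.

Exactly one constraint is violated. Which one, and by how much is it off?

Distance(L, U) = 20.9 — off by 4.80.

K = (0.00, 0.00) ✓; KN at -31.70° ✓; |KN| = 52.30 ✓; ∠KNL = 108.3° ✓; |NL| = 16.60 ✓; ∠(NL, LU) = 90.00° ✓; |LU| = 25.70 ✗.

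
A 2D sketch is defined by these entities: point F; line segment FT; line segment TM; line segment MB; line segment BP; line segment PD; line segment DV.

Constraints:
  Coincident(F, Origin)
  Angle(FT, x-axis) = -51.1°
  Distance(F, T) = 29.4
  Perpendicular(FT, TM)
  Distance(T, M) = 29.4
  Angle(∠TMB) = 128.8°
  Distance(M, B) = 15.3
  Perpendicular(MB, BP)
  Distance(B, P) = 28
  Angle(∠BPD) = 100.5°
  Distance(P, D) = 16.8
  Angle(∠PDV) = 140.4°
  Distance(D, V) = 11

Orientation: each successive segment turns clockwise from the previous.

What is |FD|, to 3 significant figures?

11.8

MB is perpendicular to BP, so BP runs at 77.7°; with |BP| = 28.0, P = (-13.4, -10.7). ∠BPD = 100.5° gives PD at -1.80° from the x-axis; with |PD| = 16.8, D = (3.39, -11.3). Then |FD| = |D − F| = 11.8.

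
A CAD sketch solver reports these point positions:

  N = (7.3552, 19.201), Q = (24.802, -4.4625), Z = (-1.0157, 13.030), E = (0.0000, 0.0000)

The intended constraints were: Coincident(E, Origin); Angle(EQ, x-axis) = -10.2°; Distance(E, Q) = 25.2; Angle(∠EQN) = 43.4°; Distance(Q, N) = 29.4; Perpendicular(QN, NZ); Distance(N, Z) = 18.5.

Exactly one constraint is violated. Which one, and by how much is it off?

Distance(N, Z) = 18.5 — off by 8.10.

E = (0.00, 0.00) ✓; EQ at -10.20° ✓; |EQ| = 25.20 ✓; ∠EQN = 43.40° ✓; |QN| = 29.40 ✓; ∠(QN, NZ) = 90.00° ✓; |NZ| = 10.40 ✗.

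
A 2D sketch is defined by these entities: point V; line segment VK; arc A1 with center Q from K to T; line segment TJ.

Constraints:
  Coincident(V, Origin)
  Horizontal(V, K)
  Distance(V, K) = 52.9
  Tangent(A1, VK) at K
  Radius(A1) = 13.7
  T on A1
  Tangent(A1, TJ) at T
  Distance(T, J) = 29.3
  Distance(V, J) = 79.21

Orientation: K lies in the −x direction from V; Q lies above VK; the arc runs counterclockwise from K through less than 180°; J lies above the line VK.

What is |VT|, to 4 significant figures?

50.27

V is at the origin; VK is horizontal with |VK| = 52.9 and K on the −x side, so K = (-52.90, 0.000). Tangency of A1 to VK means the radius QK is perpendicular to VK, so Q = K + (0, 13.7) = (-52.90, 13.70). Since QT ⟂ TJ (tangency), |QJ| = √(13.7² + 29.3²) = 32.34 regardless of where T sits on A1. So J lies on both circle(V, 79.21) and circle(Q, 32.34); the above-VK intersection is J = (-66.49, 43.05). T is the foot of the tangent from J: T = (-44.08, 24.18).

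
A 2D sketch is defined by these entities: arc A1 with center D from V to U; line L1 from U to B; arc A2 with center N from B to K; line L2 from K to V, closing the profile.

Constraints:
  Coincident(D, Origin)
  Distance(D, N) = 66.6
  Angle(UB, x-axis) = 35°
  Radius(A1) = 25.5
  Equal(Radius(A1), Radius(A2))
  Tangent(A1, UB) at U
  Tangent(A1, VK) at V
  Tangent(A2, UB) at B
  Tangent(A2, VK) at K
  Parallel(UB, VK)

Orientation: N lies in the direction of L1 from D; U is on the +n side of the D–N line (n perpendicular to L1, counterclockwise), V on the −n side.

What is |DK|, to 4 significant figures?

71.31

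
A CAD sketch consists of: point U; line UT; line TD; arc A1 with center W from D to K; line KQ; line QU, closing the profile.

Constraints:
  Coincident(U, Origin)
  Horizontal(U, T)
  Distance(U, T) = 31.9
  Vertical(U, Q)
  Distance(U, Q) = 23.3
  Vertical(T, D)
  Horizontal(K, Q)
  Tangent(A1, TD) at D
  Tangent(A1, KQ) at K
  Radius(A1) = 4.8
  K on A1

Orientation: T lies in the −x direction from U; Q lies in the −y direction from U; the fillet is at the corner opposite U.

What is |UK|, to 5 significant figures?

35.739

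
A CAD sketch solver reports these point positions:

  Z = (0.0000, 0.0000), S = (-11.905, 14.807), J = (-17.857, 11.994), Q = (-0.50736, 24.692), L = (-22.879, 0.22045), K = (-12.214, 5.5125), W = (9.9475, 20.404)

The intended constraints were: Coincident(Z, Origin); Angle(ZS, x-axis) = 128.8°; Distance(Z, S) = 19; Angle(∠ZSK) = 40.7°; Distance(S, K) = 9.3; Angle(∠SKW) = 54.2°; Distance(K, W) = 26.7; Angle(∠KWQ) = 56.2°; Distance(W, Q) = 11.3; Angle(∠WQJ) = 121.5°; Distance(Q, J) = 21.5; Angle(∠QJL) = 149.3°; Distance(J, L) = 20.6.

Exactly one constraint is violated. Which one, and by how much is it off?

Distance(J, L) = 20.6 — off by 7.80.

Z = (0.00, 0.00) ✓; ZS at 128.8° ✓; |ZS| = 19.00 ✓; ∠ZSK = 40.70° ✓; |SK| = 9.300 ✓; ∠SKW = 54.20° ✓; |KW| = 26.70 ✓; ∠KWQ = 56.20° ✓; |WQ| = 11.30 ✓; ∠WQJ = 121.5° ✓; |QJ| = 21.50 ✓; ∠QJL = 149.3° ✓; |JL| = 12.80 ✗.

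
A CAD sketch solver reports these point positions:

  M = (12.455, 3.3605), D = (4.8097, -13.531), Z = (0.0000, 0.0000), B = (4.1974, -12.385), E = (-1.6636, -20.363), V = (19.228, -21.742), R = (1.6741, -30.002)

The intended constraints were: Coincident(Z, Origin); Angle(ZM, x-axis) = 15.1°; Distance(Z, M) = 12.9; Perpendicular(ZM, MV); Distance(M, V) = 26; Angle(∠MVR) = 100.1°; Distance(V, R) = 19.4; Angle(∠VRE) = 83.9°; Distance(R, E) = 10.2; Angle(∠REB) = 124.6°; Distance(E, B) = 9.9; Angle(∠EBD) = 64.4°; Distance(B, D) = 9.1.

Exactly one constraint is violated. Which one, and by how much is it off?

Distance(B, D) = 9.1 — off by 7.80.

Z = (0.00, 0.00) ✓; ZM at 15.10° ✓; |ZM| = 12.90 ✓; ∠(ZM, MV) = 90.00° ✓; |MV| = 26.00 ✓; ∠MVR = 100.1° ✓; |VR| = 19.40 ✓; ∠VRE = 83.90° ✓; |RE| = 10.20 ✓; ∠REB = 124.6° ✓; |EB| = 9.899 ✓; ∠EBD = 64.42° ✓; |BD| = 1.299 ✗.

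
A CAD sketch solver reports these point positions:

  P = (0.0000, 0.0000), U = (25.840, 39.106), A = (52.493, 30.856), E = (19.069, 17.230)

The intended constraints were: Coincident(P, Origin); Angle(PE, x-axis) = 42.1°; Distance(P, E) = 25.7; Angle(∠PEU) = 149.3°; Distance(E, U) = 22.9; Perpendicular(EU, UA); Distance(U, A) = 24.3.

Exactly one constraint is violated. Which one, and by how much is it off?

Distance(U, A) = 24.3 — off by 3.60.

P = (0.00, 0.00) ✓; PE at 42.10° ✓; |PE| = 25.70 ✓; ∠PEU = 149.3° ✓; |EU| = 22.90 ✓; ∠(EU, UA) = 90.00° ✓; |UA| = 27.90 ✗.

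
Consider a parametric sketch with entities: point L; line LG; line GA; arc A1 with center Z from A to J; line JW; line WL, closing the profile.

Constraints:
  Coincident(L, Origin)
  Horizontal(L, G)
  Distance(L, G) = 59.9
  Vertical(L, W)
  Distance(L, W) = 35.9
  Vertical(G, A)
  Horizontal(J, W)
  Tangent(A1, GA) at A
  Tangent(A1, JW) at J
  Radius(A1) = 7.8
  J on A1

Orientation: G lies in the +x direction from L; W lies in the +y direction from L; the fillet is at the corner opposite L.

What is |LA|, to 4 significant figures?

66.16

L is at the origin; L and G share the same y with |LG| = 59.9 and G on the +x side, so G = (59.90, 0.000). L and W share the same x with |LW| = 35.9 and W on the +y side, so W = (0.000, 35.90). The virtual corner opposite L is at (59.90, 35.90). The tangent condition forces ZA to be normal to GA and tangency of A1 to JW means the radius ZJ is perpendicular to JW, with radius 7.8, so the center Z sits 7.8 in from both sides at Z = (52.10, 28.10). That places the tangent points at A = (59.90, 28.10) on GA and J = (52.10, 35.90) on JW. Then |LA| = |A − L| = 66.16.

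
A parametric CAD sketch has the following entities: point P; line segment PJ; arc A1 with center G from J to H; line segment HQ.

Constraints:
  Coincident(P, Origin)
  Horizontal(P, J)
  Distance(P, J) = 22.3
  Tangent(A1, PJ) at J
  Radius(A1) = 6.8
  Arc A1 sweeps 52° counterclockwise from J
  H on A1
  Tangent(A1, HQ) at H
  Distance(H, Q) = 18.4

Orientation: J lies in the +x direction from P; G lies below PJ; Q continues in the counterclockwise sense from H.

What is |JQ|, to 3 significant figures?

23.9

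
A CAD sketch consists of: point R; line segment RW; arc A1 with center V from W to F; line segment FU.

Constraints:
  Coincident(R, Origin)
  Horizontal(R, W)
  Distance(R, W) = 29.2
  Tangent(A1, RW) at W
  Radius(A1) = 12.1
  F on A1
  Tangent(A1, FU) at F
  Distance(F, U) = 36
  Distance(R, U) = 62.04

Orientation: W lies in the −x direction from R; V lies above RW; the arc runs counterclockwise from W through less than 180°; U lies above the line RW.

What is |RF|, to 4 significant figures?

26.48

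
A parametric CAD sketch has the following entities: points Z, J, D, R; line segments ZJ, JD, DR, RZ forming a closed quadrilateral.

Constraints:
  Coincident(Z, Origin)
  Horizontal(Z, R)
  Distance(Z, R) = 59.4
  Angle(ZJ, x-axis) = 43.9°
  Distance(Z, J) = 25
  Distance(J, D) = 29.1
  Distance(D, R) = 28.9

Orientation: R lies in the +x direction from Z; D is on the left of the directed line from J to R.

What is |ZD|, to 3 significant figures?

52.6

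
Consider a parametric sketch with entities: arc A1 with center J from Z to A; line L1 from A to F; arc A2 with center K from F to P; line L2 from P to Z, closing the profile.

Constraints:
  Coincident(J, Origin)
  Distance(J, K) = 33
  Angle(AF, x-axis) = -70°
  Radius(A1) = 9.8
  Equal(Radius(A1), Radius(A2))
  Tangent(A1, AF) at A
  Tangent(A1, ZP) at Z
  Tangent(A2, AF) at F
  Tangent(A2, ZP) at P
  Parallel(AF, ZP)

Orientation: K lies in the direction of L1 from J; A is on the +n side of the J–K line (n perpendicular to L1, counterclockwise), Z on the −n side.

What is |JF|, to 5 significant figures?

34.424

Tangency of A1 to both parallel lines with radius 9.8 puts A and Z at J ± 9.8·n: A = (9.2090, 3.3518), Z = (-9.2090, -3.3518). Equal radii place F and P the same way about K: F = K + 9.8·n = (20.496, -27.658), P = K − 9.8·n = (2.0777, -34.362). Then |JF| = |F − J| = 34.424.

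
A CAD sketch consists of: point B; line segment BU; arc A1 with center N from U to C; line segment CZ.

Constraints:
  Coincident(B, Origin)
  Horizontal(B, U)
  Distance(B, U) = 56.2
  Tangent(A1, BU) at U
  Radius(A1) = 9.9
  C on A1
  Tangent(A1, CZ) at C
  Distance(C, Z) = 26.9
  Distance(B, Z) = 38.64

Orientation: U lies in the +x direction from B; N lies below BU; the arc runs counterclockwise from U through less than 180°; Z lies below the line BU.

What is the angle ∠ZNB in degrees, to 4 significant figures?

37.80°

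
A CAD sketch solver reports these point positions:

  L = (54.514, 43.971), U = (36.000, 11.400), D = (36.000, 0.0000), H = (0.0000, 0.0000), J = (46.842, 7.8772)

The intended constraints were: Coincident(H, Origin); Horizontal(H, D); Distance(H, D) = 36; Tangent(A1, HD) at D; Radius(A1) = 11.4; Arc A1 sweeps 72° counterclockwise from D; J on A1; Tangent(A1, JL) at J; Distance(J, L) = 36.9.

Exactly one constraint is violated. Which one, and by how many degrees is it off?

Tangent(A1, JL) at J — off by 6.00°.

H = (0.00, 0.00) ✓; H.y = 0.00, D.y = 0.00 ✓; |HD| = 36.00 ✓; ∠(UD, DH) = 90.00° ✓; |UD| = 11.40 ✓; bearing(U→J) − bearing(U→D) = 72.00° ✓; |UJ| = 11.40 ✓; ∠(UJ, JL) = 84.00° ✗; |JL| = 36.90 ✓.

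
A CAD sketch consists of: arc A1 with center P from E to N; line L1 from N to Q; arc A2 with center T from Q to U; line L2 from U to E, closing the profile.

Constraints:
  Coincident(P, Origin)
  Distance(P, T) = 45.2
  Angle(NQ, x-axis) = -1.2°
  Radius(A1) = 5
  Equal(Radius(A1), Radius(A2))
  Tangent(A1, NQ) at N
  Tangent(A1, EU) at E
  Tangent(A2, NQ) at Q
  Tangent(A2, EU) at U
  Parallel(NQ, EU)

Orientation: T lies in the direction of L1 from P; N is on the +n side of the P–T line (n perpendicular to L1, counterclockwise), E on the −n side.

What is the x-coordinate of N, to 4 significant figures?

0.1047

P is at the origin and T lies 45.2 along u from P, so T = 45.2·u = (45.19, -0.9466). Tangency of A1 to both parallel lines with radius 5.0 puts N and E at P ± 5.0·n: N = (0.1047, 4.999), E = (-0.1047, -4.999). So N.x = 0.1047.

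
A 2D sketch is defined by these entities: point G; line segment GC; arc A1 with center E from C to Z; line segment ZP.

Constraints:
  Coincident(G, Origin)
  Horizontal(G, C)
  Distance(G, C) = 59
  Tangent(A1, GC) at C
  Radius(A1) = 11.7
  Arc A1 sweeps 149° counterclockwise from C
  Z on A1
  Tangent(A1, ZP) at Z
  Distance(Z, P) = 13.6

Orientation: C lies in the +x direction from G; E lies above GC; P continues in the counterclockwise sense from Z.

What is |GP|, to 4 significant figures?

60.61

On A1, C sits at bearing -90° from E; a 149° counterclockwise sweep puts Z at bearing 59°, so Z = E + 11.7·(cos 59°, sin 59°) = (65.03, 21.73). Tangency of A1 to ZP means the radius EZ is perpendicular to ZP, so ZP runs along (−sin 59°, cos 59°); with |ZP| = 13.6, P = (53.37, 28.73). Then |GP| = |P − G| = 60.61.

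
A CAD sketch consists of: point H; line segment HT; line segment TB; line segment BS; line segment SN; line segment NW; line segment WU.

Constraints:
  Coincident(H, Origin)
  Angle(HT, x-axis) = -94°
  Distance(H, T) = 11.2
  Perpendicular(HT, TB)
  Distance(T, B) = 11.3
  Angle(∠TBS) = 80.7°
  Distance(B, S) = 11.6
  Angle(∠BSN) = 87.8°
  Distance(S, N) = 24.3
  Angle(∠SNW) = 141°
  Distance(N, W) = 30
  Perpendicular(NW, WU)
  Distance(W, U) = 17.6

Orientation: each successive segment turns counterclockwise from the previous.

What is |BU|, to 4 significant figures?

41.74

H is at the origin; HT runs at -94.0° with length 11.2, so T = (-0.7813, -11.17). HT is perpendicular to TB, so TB runs at -4.000°; with |TB| = 11.3, B = (10.49, -11.96). ∠TBS = 80.7° gives BS at 95.30° from the x-axis; with |BS| = 11.6, S = (9.420, -0.4106). ∠BSN = 87.8° gives SN at -172.5° from the x-axis; with |SN| = 24.3, N = (-14.67, -3.582). ∠SNW = 141.0° gives NW at -133.5° from the x-axis; with |NW| = 30.0, W = (-35.32, -25.34). NW ⟂ WU, so WU runs at -43.50°; with |WU| = 17.6, U = (-22.56, -37.46). Then |BU| = |U − B| = 41.74.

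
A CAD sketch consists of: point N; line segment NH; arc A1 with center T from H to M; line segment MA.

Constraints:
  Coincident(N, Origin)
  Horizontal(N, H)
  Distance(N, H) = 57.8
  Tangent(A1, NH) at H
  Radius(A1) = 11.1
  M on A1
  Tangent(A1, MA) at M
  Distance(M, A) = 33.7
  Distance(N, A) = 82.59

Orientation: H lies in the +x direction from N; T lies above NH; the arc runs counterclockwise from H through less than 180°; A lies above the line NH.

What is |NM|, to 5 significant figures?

69.754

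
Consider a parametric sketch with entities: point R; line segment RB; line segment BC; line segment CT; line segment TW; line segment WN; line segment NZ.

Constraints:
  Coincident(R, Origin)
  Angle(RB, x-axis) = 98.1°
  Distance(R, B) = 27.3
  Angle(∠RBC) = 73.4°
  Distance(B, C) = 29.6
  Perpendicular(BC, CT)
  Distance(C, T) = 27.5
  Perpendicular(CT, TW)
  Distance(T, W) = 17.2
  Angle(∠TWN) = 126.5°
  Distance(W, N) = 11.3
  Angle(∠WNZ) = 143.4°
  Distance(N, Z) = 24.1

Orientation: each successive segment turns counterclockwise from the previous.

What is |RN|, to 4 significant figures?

8.031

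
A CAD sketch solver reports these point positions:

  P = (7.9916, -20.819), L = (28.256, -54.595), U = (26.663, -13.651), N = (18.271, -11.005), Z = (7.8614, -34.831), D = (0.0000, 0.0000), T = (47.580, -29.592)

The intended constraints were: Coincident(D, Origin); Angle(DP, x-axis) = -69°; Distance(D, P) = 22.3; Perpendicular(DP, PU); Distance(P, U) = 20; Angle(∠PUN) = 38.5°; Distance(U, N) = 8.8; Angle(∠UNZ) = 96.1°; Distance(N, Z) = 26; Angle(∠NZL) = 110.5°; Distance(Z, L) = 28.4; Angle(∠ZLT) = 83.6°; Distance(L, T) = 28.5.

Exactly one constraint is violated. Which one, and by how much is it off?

Distance(L, T) = 28.5 — off by 3.10.

D = (0.00, 0.00) ✓; DP at -69.00° ✓; |DP| = 22.30 ✓; ∠(DP, PU) = 90.00° ✓; |PU| = 20.00 ✓; ∠PUN = 38.50° ✓; |UN| = 8.799 ✓; ∠UNZ = 96.10° ✓; |NZ| = 26.00 ✓; ∠NZL = 110.5° ✓; |ZL| = 28.40 ✓; ∠ZLT = 83.60° ✓; |LT| = 31.60 ✗.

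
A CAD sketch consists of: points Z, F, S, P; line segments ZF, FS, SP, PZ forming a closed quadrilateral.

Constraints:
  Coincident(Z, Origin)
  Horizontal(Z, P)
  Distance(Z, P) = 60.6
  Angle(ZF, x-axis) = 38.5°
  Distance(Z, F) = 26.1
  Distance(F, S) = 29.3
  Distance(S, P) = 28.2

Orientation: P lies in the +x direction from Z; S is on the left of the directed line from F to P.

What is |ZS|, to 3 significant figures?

54.5

Z is at the origin; Z and P share the same y with |ZP| = 60.6 and P in +x, so P = (60.6, 0). ZF runs at 38.5° with |ZF| = 26.1, so F = (20.4, 16.2). S is determined by |FS| = 29.3 and |SP| = 28.2 together: it lies at the intersection of circle(F, 29.3) and circle(P, 28.2). With |FP| = 43.3, the foot of the radical line on FP is 22.4 from F and the perpendicular offset is √(29.3² − 22.4²) = 18.9. Taking the left-of-FP solution: S = (48.3, 25.4).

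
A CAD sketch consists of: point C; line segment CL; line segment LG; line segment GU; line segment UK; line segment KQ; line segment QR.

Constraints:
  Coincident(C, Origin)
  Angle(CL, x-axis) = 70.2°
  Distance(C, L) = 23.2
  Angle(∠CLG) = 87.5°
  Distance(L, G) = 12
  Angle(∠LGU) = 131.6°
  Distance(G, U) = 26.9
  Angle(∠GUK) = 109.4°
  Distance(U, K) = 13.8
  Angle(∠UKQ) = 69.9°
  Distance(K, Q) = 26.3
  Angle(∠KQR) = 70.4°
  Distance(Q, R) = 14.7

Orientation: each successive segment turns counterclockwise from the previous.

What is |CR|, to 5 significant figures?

24.698

C is at the origin; CL runs at 70.2° with length 23.2, so L = (7.8587, 21.828). ∠CLG = 87.5° gives LG at 162.70° from the x-axis; with |LG| = 12.0, G = (-3.5984, 25.397). ∠LGU = 131.6° gives GU at -148.90° from the x-axis; with |GU| = 26.9, U = (-26.632, 11.502). ∠GUK = 109.4° gives UK at -78.300° from the x-axis; with |UK| = 13.8, K = (-23.834, -2.0111). ∠UKQ = 69.9° gives KQ at 31.800° from the x-axis; with |KQ| = 26.3, Q = (-1.4814, 11.848). ∠KQR = 70.4° gives QR at 141.40° from the x-axis; with |QR| = 14.7, R = (-12.970, 21.019). Then |CR| = |R − C| = 24.698.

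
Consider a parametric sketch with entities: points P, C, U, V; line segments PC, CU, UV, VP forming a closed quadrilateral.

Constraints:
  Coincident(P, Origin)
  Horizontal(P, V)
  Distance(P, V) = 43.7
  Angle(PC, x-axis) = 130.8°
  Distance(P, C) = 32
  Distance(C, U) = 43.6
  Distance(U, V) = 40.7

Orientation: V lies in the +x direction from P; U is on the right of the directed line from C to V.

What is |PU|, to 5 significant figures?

12.059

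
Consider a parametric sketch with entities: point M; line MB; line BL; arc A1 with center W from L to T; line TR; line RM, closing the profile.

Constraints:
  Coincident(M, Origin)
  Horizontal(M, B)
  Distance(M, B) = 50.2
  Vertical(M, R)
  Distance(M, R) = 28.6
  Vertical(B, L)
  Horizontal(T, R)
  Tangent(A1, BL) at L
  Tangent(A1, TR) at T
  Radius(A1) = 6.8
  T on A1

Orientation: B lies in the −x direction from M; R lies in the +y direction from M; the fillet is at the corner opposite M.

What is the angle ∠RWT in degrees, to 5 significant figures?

81.095°

The virtual corner opposite M is at (-50.200, 28.600). Tangency of A1 to BL means the radius WL is perpendicular to BL and since A1 is tangent to TR there, WT ⟂ TR, with radius 6.8, so the center W sits 6.8 in from both sides at W = (-43.400, 21.800). That places the tangent points at L = (-50.200, 21.800) on BL and T = (-43.400, 28.600) on TR. Then cos ∠RWT = WR·WT / (|WR||WT|), giving 81.095°.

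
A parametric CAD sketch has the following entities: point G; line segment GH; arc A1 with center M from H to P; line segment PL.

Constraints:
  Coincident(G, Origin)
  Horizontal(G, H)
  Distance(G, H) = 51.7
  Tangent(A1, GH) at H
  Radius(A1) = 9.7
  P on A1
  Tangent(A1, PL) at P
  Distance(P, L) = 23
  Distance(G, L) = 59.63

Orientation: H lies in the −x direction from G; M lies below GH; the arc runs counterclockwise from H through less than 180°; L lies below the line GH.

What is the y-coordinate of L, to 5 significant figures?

-34.475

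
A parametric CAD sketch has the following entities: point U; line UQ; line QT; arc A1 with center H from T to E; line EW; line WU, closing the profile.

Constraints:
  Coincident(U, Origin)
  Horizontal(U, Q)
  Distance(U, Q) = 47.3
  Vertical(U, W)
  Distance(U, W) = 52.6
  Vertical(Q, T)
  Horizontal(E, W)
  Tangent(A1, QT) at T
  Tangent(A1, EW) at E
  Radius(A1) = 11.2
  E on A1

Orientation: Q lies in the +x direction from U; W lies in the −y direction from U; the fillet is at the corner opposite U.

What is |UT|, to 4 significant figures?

62.86

U is at the origin; UQ is horizontal with |UQ| = 47.3 and Q on the +x side, so Q = (47.30, 0.000). UW is vertical with |UW| = 52.6 and W on the −y side, so W = (0.000, -52.60). The virtual corner opposite U is at (47.30, -52.60). A1 meets QT tangentially, so HT is at right angles to QT and A1 meets EW tangentially, so HE is at right angles to EW, with radius 11.2, so the center H sits 11.2 in from both sides at H = (36.10, -41.40). That places the tangent points at T = (47.30, -41.40) on QT and E = (36.10, -52.60) on EW. Then |UT| = |T − U| = 62.86.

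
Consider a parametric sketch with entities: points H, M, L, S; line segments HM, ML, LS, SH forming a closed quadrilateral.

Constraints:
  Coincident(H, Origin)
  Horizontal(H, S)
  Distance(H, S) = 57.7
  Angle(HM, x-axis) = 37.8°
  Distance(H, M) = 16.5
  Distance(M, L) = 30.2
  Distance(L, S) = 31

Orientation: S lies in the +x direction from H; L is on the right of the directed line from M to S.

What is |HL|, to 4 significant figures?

33.70

Checks: |ML| = 30.20 ✓; |LS| = 31.00 ✓.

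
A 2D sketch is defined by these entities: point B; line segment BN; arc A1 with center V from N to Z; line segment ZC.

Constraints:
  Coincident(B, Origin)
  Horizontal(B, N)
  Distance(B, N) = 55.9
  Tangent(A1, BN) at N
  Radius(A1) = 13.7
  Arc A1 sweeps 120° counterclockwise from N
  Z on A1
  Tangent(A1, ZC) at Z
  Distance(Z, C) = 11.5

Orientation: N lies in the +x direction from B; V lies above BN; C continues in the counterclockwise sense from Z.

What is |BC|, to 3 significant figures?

69.1

B is at the origin; BN is horizontal with |BN| = 55.9 and N on the +x side, so N = (55.9, 0.00). A1 meets BN tangentially, so VN is at right angles to BN, so V = N + (0, 13.7) = (55.9, 13.7). On A1, N sits at bearing -90° from V; a 120° counterclockwise sweep puts Z at bearing 30°, so Z = V + 13.7·(cos 30°, sin 30°) = (67.8, 20.5). Tangency of A1 to ZC means the radius VZ is perpendicular to ZC, so ZC runs along (−sin 30°, cos 30°); with |ZC| = 11.5, C = (62.0, 30.5). Then |BC| = |C − B| = 69.1.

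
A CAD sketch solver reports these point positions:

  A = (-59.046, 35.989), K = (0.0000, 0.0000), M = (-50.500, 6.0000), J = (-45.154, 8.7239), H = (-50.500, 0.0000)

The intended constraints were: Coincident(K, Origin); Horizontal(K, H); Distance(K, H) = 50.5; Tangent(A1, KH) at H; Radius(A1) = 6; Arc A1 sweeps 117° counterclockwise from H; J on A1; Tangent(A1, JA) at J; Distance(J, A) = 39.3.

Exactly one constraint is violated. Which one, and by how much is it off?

Distance(J, A) = 39.3 — off by 8.70.

K = (0.00, 0.00) ✓; K.y = 0.00, H.y = 0.00 ✓; |KH| = 50.50 ✓; ∠(MH, HK) = 90.00° ✓; |MH| = 6.000 ✓; bearing(M→J) − bearing(M→H) = 117.0° ✓; |MJ| = 6.000 ✓; ∠(MJ, JA) = 90.00° ✓; |JA| = 30.60 ✗.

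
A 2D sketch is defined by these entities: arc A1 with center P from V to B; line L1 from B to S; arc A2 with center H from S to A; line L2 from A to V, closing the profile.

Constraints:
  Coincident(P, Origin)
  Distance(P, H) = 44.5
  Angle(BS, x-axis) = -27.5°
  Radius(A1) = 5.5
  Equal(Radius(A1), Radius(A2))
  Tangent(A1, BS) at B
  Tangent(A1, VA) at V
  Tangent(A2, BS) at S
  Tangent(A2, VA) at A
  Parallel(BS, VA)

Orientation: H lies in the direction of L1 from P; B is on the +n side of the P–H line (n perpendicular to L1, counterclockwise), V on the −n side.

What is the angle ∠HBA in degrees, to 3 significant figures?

6.84°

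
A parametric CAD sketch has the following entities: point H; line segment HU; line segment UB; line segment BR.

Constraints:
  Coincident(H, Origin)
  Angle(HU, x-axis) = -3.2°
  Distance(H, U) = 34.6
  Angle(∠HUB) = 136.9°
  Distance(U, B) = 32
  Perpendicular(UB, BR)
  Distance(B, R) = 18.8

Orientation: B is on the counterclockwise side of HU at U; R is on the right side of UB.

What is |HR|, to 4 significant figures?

71.28

H is at the origin; HU runs at -3.2° with length 34.6, so U = 34.6·(cos -3.2°, sin -3.2°) = (34.55, -1.931). ∠HUB = 136.9°, so UB runs at -3.2° + (180° − 136.9°) = 39.90° from the x-axis; with |UB| = 32.0, B = U + 32.0·(cos 39.90°, sin 39.90°) = (59.10, 18.59). UB is perpendicular to BR; with |BR| = 18.8 on the right of UB, R = B + 18.8·(0.6414, -0.7672) = (71.15, 4.172). Then |HR| = |R − H| = 71.28.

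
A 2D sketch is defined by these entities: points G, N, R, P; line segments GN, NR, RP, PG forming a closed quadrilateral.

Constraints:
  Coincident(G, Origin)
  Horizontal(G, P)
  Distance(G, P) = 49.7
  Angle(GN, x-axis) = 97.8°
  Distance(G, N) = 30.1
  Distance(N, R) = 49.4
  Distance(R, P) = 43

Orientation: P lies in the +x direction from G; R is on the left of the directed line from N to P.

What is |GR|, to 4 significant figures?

60.97

Checks: |NR| = 49.40 ✓; |RP| = 43.00 ✓.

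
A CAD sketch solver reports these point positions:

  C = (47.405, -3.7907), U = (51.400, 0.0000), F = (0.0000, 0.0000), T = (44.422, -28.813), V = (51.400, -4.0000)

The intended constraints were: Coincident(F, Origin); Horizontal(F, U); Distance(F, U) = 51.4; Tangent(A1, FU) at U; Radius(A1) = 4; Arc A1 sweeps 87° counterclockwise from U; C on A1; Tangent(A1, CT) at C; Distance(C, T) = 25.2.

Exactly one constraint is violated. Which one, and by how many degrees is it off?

Tangent(A1, CT) at C — off by 3.80°.

F = (0.00, 0.00) ✓; F.y = 0.00, U.y = 0.00 ✓; |FU| = 51.40 ✓; ∠(VU, UF) = 90.00° ✓; |VU| = 4.000 ✓; bearing(V→C) − bearing(V→U) = 87.00° ✓; |VC| = 4.000 ✓; ∠(VC, CT) = 93.80° ✗; |CT| = 25.20 ✓.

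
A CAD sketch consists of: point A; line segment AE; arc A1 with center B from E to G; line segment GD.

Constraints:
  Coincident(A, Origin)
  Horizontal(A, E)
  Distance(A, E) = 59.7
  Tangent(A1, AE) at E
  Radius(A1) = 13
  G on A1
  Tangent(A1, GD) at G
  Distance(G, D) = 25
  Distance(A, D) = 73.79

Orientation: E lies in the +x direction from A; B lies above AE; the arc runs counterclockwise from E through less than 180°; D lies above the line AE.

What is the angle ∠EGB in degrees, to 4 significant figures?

32.85°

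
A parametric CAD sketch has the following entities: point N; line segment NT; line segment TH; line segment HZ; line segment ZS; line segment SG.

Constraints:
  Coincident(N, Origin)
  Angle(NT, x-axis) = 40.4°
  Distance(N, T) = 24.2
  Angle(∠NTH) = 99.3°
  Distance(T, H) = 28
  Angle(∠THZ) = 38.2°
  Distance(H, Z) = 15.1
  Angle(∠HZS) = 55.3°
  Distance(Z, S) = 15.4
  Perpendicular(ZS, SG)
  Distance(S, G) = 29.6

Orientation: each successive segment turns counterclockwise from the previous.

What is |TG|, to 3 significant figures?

45.4

N is at the origin; NT runs at 40.4° with length 24.2, so T = (18.4, 15.7). ∠NTH = 99.3° gives TH at 121° from the x-axis; with |TH| = 28.0, H = (3.97, 39.7). ∠THZ = 38.2° gives HZ at -97.1° from the x-axis; with |HZ| = 15.1, Z = (2.10, 24.7). ∠HZS = 55.3° gives ZS at 27.6° from the x-axis; with |ZS| = 15.4, S = (15.7, 31.8). The perpendicularity gives SG at right angles to ZS, so SG runs at 118°; with |SG| = 29.6, G = (2.03, 58.0). Then |TG| = |G − T| = 45.4.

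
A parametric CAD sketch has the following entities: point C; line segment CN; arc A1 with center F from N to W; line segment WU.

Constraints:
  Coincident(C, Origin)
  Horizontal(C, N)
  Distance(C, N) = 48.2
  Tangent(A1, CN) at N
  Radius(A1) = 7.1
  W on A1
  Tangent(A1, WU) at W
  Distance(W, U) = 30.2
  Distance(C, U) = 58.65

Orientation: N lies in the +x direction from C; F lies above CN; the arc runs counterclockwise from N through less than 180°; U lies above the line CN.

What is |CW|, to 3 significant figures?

55.7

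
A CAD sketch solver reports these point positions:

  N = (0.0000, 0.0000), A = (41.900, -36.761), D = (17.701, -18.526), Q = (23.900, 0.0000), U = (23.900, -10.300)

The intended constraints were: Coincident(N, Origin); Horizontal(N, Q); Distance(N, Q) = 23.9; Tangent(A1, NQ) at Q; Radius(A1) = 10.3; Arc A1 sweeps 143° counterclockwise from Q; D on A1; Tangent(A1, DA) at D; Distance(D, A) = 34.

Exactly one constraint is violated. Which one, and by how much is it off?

Distance(D, A) = 34 — off by 3.70.

N = (0.00, 0.00) ✓; N.y = 0.00, Q.y = 0.00 ✓; |NQ| = 23.90 ✓; ∠(UQ, QN) = 90.00° ✓; |UQ| = 10.30 ✓; bearing(U→D) − bearing(U→Q) = 143.0° ✓; |UD| = 10.30 ✓; ∠(UD, DA) = 90.00° ✓; |DA| = 30.30 ✗.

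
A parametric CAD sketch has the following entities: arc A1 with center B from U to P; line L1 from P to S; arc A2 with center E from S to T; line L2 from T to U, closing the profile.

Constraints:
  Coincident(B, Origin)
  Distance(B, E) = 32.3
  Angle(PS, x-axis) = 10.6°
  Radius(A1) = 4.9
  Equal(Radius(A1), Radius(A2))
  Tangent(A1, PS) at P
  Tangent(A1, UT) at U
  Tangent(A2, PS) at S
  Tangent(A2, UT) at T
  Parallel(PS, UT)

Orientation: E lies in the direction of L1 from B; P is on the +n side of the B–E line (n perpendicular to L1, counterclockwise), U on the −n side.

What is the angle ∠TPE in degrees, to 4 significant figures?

8.252°

The slot axis is L1's direction at 10.6°, so u = (cos 10.6°, sin 10.6°) = (0.9829, 0.1840) and n = (−sin 10.6°, cos 10.6°) = (-0.1840, 0.9829). B is at the origin and E lies 32.3 along u from B, so E = 32.3·u = (31.75, 5.942). Tangency of A1 to both parallel lines with radius 4.9 puts P and U at B ± 4.9·n: P = (-0.9014, 4.816), U = (0.9014, -4.816). Equal radii place S and T the same way about E: S = E + 4.9·n = (30.85, 10.76), T = E − 4.9·n = (32.65, 1.125). Then cos ∠TPE = PT·PE / (|PT||PE|), giving 8.252°.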